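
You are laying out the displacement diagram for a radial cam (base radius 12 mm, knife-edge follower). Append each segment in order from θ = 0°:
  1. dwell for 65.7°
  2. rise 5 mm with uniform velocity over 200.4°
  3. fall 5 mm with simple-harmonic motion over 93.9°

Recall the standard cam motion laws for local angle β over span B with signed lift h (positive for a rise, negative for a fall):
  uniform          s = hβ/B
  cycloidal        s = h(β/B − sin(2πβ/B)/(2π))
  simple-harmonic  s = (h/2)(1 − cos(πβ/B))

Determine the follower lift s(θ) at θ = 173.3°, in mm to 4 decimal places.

seg 1 [0°–65.7°] dwell: s stays 0.0000
seg 2 [65.7°–266.1°] uniform, h=5: θ=173.3° here. β=107.6, B=200.4. 5·107.6/200.4 = 2.6846 → s = 2.6846

2.6846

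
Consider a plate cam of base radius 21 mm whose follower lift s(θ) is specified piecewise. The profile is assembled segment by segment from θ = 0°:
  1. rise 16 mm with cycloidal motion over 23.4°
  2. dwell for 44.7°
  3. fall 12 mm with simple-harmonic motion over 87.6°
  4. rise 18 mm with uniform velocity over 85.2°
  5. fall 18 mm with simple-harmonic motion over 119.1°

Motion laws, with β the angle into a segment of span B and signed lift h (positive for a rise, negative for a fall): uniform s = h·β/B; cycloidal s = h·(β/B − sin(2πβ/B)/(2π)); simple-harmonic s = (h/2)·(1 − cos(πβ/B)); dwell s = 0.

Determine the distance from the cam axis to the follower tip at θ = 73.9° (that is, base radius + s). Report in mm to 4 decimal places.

seg 1 [0°–23.4°] cycloidal, h=16: full span → s += 16 → s = 16.0000
seg 2 [23.4°–68.1°] dwell: s stays 16.0000
seg 3 [68.1°–155.7°] simple-harmonic, h=-12: θ=73.9° here. β=5.8, B=87.6. -12/2·(1 − cos(π·0.0662)) = -0.1293 → s = 15.8707
radial distance = base radius + s = 21 + 15.8707 = 36.8707

36.8707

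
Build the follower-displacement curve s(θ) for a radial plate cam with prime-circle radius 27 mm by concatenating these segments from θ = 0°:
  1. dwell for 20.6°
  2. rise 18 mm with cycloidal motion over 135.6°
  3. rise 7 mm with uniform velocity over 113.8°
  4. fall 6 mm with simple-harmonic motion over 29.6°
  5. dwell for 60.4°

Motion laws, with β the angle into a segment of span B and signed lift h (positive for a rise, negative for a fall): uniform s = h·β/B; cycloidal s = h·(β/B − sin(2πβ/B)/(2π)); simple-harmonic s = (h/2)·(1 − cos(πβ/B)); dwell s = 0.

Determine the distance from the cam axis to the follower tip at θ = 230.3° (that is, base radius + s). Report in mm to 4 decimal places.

seg 1 [0°–20.6°] dwell: s stays 0.0000
seg 2 [20.6°–156.2°] cycloidal, h=18: full span → s += 18 → s = 18.0000
seg 3 [156.2°–270°] uniform, h=7: θ=230.3° here. β=74.1, B=113.8. 7·74.1/113.8 = 4.5580 → s = 22.5580
radial distance = base radius + s = 27 + 22.5580 = 49.5580

49.5580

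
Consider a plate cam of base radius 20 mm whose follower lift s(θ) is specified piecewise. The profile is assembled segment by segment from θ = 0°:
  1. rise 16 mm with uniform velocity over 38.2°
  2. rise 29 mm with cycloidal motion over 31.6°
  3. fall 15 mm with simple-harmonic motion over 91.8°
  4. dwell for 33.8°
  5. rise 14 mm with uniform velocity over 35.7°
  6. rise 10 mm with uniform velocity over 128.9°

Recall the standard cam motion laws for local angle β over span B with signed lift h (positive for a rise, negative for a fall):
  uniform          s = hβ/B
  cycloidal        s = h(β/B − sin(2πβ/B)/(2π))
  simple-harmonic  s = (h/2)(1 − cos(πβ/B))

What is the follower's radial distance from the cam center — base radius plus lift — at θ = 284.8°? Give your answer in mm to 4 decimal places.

seg 1 [0°–38.2°] uniform, h=16: full span → s += 16 → s = 16.0000
seg 2 [38.2°–69.8°] cycloidal, h=29: full span → s += 29 → s = 45.0000
seg 3 [69.8°–161.6°] simple-harmonic, h=-15: full span → s += -15 → s = 30.0000
seg 4 [161.6°–195.4°] dwell: s stays 30.0000
seg 5 [195.4°–231.1°] uniform, h=14: full span → s += 14 → s = 44.0000
seg 6 [231.1°–360°] uniform, h=10: θ=284.8° here. β=53.7, B=128.9. 10·53.7/128.9 = 4.1660 → s = 48.1660
radial distance = base radius + s = 20 + 48.1660 = 68.1660

68.1660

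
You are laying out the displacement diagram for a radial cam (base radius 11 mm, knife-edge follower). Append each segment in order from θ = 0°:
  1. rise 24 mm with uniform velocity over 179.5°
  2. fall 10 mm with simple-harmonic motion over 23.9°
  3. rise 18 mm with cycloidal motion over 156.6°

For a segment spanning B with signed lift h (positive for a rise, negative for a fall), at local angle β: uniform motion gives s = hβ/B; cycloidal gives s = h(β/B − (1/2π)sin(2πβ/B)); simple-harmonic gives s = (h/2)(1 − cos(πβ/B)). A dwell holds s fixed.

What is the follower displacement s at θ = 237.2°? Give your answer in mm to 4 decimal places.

seg 1 [0°–179.5°] uniform, h=24: full span → s += 24 → s = 24.0000
seg 2 [179.5°–203.4°] simple-harmonic, h=-10: full span → s += -10 → s = 14.0000
seg 3 [203.4°–360°] cycloidal, h=18: θ=237.2° here. β=33.8, B=156.6. 18·(0.2158 − sin(2π·0.2158)/(2π)) = 1.0860 → s = 15.0860

15.0860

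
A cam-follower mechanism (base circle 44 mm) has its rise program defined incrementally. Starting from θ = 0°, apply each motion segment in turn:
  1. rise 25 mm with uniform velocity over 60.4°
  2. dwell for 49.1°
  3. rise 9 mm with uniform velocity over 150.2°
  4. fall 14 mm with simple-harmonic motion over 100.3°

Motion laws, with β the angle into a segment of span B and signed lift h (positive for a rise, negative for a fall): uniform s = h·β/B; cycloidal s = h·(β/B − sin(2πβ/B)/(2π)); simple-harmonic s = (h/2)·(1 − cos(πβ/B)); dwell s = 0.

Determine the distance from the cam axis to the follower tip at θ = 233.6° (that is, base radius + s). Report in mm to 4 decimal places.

seg 1 [0°–60.4°] uniform, h=25: full span → s += 25 → s = 25.0000
seg 2 [60.4°–109.5°] dwell: s stays 25.0000
seg 3 [109.5°–259.7°] uniform, h=9: θ=233.6° here. β=124.1, B=150.2. 9·124.1/150.2 = 7.4361 → s = 32.4361
radial distance = base radius + s = 44 + 32.4361 = 76.4361

76.4361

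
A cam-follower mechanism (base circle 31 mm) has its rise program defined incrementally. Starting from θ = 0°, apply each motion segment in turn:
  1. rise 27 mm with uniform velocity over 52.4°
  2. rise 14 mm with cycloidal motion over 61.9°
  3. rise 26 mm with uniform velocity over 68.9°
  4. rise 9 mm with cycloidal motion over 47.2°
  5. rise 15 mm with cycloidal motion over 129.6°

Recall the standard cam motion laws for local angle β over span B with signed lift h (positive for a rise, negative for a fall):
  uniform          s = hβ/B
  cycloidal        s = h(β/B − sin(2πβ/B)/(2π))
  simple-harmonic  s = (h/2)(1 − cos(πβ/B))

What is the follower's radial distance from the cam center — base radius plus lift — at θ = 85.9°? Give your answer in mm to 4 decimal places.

seg 1 [0°–52.4°] uniform, h=27: full span → s += 27 → s = 27.0000
seg 2 [52.4°–114.3°] cycloidal, h=14: θ=85.9° here. β=33.5, B=61.9. 14·(0.5412 − sin(2π·0.5412)/(2π)) = 8.1471 → s = 35.1471
radial distance = base radius + s = 31 + 35.1471 = 66.1471

66.1471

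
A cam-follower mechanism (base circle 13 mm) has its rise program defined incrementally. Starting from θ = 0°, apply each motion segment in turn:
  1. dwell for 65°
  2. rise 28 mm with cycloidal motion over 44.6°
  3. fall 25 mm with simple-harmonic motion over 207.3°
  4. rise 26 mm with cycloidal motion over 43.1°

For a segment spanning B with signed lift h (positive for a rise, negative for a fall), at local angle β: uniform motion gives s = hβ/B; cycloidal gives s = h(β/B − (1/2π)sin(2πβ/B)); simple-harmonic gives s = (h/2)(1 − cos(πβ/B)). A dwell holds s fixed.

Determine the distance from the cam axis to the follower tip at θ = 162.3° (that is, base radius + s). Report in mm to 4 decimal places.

seg 1 [0°–65°] dwell: s stays 0.0000
seg 2 [65°–109.6°] cycloidal, h=28: full span → s += 28 → s = 28.0000
seg 3 [109.6°–316.9°] simple-harmonic, h=-25: θ=162.3° here. β=52.7, B=207.3. -25/2·(1 − cos(π·0.2542)) = -3.7791 → s = 24.2209
radial distance = base radius + s = 13 + 24.2209 = 37.2209

37.2209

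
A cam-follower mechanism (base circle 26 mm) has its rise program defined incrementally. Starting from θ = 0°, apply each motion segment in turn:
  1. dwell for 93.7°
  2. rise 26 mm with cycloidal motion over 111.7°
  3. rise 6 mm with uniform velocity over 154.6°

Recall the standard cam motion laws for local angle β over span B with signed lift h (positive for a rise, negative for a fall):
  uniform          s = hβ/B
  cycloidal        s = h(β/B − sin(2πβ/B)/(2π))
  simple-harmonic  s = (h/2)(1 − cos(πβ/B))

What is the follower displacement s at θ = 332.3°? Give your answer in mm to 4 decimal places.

seg 1 [0°–93.7°] dwell: s stays 0.0000
seg 2 [93.7°–205.4°] cycloidal, h=26: full span → s += 26 → s = 26.0000
seg 3 [205.4°–360°] uniform, h=6: θ=332.3° here. β=126.9, B=154.6. 6·126.9/154.6 = 4.9250 → s = 30.9250

30.9250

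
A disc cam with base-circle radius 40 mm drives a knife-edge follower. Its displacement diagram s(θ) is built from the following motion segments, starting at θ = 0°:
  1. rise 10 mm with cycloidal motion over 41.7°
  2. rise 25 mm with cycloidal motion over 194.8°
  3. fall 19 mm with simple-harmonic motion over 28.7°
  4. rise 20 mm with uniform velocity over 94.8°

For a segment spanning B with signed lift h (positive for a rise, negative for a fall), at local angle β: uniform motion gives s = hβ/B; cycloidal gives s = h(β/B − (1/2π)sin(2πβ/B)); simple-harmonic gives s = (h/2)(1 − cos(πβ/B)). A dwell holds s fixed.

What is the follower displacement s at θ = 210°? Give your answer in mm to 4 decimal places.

seg 1 [0°–41.7°] cycloidal, h=10: full span → s += 10 → s = 10.0000
seg 2 [41.7°–236.5°] cycloidal, h=25: θ=210° here. β=168.3, B=194.8. 25·(0.8640 − sin(2π·0.8640)/(2π)) = 24.6008 → s = 34.6008

34.6008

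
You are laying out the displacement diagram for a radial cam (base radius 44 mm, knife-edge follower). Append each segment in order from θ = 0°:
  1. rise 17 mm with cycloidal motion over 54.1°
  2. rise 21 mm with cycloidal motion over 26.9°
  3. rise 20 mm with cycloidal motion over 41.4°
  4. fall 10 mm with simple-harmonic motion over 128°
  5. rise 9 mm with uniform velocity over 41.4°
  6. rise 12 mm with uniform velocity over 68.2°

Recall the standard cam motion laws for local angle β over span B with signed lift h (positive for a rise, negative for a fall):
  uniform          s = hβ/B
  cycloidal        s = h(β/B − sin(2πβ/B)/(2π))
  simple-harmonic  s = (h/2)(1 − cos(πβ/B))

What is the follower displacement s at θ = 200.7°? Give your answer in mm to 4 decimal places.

seg 1 [0°–54.1°] cycloidal, h=17: full span → s += 17 → s = 17.0000
seg 2 [54.1°–81°] cycloidal, h=21: full span → s += 21 → s = 38.0000
seg 3 [81°–122.4°] cycloidal, h=20: full span → s += 20 → s = 58.0000
seg 4 [122.4°–250.4°] simple-harmonic, h=-10: θ=200.7° here. β=78.3, B=128. -10/2·(1 − cos(π·0.6117)) = -6.7191 → s = 51.2809

51.2809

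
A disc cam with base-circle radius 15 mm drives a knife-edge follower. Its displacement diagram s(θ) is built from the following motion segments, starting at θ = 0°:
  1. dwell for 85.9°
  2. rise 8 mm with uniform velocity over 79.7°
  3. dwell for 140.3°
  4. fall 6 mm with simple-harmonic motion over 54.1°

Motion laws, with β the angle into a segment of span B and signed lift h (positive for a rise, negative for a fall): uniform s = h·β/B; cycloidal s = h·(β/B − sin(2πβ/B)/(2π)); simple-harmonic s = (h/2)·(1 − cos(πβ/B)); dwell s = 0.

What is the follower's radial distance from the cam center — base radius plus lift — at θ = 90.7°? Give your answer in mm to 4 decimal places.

seg 1 [0°–85.9°] dwell: s stays 0.0000
seg 2 [85.9°–165.6°] uniform, h=8: θ=90.7° here. β=4.8, B=79.7. 8·4.8/79.7 = 0.4818 → s = 0.4818
radial distance = base radius + s = 15 + 0.4818 = 15.4818

15.4818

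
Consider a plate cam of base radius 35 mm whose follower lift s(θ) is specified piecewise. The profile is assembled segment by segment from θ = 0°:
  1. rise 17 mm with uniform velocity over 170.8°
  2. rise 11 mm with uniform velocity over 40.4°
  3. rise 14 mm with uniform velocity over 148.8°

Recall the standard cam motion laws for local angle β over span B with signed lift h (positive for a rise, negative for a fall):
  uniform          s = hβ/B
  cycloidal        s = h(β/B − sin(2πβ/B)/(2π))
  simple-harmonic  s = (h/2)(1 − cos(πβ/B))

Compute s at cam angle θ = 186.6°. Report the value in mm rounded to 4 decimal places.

seg 1 [0°–170.8°] uniform, h=17: full span → s += 17 → s = 17.0000
seg 2 [170.8°–211.2°] uniform, h=11: θ=186.6° here. β=15.8, B=40.4. 11·15.8/40.4 = 4.3020 → s = 21.3020

21.3020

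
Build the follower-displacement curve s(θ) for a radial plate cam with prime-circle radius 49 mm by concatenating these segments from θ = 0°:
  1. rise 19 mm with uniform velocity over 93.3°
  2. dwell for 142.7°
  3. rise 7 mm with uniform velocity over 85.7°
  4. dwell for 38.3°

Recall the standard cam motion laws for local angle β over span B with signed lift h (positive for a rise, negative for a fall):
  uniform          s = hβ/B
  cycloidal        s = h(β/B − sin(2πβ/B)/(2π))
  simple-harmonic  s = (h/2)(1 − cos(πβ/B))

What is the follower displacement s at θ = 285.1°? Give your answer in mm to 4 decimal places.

seg 1 [0°–93.3°] uniform, h=19: full span → s += 19 → s = 19.0000
seg 2 [93.3°–236°] dwell: s stays 19.0000
seg 3 [236°–321.7°] uniform, h=7: θ=285.1° here. β=49.1, B=85.7. 7·49.1/85.7 = 4.0105 → s = 23.0105

23.0105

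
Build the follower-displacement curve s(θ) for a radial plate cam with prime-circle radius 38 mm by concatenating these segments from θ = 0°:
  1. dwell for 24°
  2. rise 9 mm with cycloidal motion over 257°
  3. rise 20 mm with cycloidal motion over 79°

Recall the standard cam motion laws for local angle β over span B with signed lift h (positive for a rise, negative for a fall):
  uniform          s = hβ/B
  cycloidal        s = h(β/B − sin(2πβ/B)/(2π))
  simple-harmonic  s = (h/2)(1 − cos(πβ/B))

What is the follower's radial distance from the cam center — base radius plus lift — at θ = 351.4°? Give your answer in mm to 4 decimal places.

seg 1 [0°–24°] dwell: s stays 0.0000
seg 2 [24°–281°] cycloidal, h=9: full span → s += 9 → s = 9.0000
seg 3 [281°–360°] cycloidal, h=20: θ=351.4° here. β=70.4, B=79. 20·(0.8911 − sin(2π·0.8911)/(2π)) = 19.8342 → s = 28.8342
radial distance = base radius + s = 38 + 28.8342 = 66.8342

66.8342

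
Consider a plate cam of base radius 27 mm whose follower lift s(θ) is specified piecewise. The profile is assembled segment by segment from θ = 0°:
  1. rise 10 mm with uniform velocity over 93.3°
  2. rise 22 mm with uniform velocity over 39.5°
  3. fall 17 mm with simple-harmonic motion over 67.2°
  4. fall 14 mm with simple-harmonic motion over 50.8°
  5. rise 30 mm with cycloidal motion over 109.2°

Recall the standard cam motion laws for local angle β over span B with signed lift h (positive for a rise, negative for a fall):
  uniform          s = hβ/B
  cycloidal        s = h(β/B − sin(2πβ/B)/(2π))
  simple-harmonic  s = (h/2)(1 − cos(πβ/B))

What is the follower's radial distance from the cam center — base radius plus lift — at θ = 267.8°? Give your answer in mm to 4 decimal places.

seg 1 [0°–93.3°] uniform, h=10: full span → s += 10 → s = 10.0000
seg 2 [93.3°–132.8°] uniform, h=22: full span → s += 22 → s = 32.0000
seg 3 [132.8°–200°] simple-harmonic, h=-17: full span → s += -17 → s = 15.0000
seg 4 [200°–250.8°] simple-harmonic, h=-14: full span → s += -14 → s = 1.0000
seg 5 [250.8°–360°] cycloidal, h=30: θ=267.8° here. β=17, B=109.2. 30·(0.1557 − sin(2π·0.1557)/(2π)) = 0.7099 → s = 1.7099
radial distance = base radius + s = 27 + 1.7099 = 28.7099

28.7099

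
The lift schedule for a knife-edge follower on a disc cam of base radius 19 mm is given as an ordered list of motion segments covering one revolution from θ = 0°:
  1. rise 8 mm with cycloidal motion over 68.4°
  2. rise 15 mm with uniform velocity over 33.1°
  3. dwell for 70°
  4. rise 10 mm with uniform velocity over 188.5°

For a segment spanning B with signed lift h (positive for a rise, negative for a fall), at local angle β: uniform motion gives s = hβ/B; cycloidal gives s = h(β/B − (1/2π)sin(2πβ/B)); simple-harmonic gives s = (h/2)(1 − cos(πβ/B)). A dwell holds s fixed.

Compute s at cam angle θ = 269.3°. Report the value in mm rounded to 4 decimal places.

seg 1 [0°–68.4°] cycloidal, h=8: full span → s += 8 → s = 8.0000
seg 2 [68.4°–101.5°] uniform, h=15: full span → s += 15 → s = 23.0000
seg 3 [101.5°–171.5°] dwell: s stays 23.0000
seg 4 [171.5°–360°] uniform, h=10: θ=269.3° here. β=97.8, B=188.5. 10·97.8/188.5 = 5.1883 → s = 28.1883

28.1883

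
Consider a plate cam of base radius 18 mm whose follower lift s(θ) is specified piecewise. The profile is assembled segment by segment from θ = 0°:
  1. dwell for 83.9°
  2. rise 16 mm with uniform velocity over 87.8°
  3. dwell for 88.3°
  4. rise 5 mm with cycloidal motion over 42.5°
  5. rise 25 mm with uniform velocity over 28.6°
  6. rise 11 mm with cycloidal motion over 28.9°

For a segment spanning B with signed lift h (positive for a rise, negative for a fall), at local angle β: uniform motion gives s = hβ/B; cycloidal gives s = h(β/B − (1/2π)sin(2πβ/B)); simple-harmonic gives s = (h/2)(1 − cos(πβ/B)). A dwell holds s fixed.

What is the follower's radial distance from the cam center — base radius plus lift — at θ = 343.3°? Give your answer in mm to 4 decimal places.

seg 1 [0°–83.9°] dwell: s stays 0.0000
seg 2 [83.9°–171.7°] uniform, h=16: full span → s += 16 → s = 16.0000
seg 3 [171.7°–260°] dwell: s stays 16.0000
seg 4 [260°–302.5°] cycloidal, h=5: full span → s += 5 → s = 21.0000
seg 5 [302.5°–331.1°] uniform, h=25: full span → s += 25 → s = 46.0000
seg 6 [331.1°–360°] cycloidal, h=11: θ=343.3° here. β=12.2, B=28.9. 11·(0.4221 − sin(2π·0.4221)/(2π)) = 3.8209 → s = 49.8209
radial distance = base radius + s = 18 + 49.8209 = 67.8209

67.8209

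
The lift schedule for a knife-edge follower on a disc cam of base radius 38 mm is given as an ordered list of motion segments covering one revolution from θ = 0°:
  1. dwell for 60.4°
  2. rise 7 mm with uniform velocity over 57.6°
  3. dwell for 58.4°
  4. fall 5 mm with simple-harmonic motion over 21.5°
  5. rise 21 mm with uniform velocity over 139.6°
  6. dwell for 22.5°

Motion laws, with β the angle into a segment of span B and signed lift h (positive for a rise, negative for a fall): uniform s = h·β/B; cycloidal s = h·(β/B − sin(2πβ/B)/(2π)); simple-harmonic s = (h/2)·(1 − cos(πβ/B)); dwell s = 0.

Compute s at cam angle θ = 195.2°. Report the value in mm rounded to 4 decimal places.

seg 1 [0°–60.4°] dwell: s stays 0.0000
seg 2 [60.4°–118°] uniform, h=7: full span → s += 7 → s = 7.0000
seg 3 [118°–176.4°] dwell: s stays 7.0000
seg 4 [176.4°–197.9°] simple-harmonic, h=-5: θ=195.2° here. β=18.8, B=21.5. -5/2·(1 − cos(π·0.8744)) = -4.8079 → s = 2.1921

2.1921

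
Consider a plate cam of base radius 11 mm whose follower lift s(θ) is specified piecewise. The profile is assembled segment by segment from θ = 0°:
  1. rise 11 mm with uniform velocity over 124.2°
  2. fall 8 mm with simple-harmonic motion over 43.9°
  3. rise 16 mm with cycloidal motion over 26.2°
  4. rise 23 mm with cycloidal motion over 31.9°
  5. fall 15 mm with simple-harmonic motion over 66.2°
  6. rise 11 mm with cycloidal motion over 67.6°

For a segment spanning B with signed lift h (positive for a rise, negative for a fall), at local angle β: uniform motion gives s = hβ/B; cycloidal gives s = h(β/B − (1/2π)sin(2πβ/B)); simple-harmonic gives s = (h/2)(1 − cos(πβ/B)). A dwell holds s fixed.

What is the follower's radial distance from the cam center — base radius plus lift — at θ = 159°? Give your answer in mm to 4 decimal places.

seg 1 [0°–124.2°] uniform, h=11: full span → s += 11 → s = 11.0000
seg 2 [124.2°–168.1°] simple-harmonic, h=-8: θ=159° here. β=34.8, B=43.9. -8/2·(1 − cos(π·0.7927)) = -7.1814 → s = 3.8186
radial distance = base radius + s = 11 + 3.8186 = 14.8186

14.8186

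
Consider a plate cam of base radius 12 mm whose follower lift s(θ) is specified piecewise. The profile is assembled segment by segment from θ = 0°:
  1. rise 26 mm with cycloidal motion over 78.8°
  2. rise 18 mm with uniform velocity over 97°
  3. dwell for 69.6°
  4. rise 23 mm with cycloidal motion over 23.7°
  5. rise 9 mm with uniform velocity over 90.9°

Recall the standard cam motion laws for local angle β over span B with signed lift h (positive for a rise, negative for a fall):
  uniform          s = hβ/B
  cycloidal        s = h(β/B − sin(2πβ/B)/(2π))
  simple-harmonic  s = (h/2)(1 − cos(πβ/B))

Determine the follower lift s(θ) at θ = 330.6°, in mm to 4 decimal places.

seg 1 [0°–78.8°] cycloidal, h=26: full span → s += 26 → s = 26.0000
seg 2 [78.8°–175.8°] uniform, h=18: full span → s += 18 → s = 44.0000
seg 3 [175.8°–245.4°] dwell: s stays 44.0000
seg 4 [245.4°–269.1°] cycloidal, h=23: full span → s += 23 → s = 67.0000
seg 5 [269.1°–360°] uniform, h=9: θ=330.6° here. β=61.5, B=90.9. 9·61.5/90.9 = 6.0891 → s = 73.0891

73.0891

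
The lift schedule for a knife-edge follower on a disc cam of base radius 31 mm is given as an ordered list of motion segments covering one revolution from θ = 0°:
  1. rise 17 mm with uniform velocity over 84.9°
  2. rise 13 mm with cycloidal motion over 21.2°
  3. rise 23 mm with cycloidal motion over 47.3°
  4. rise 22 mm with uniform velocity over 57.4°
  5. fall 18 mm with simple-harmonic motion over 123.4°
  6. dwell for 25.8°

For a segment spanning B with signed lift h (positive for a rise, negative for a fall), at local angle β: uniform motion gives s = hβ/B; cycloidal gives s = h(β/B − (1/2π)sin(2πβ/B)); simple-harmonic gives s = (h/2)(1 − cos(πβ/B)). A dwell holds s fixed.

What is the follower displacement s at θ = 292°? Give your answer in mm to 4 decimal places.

seg 1 [0°–84.9°] uniform, h=17: full span → s += 17 → s = 17.0000
seg 2 [84.9°–106.1°] cycloidal, h=13: full span → s += 13 → s = 30.0000
seg 3 [106.1°–153.4°] cycloidal, h=23: full span → s += 23 → s = 53.0000
seg 4 [153.4°–210.8°] uniform, h=22: full span → s += 22 → s = 75.0000
seg 5 [210.8°–334.2°] simple-harmonic, h=-18: θ=292° here. β=81.2, B=123.4. -18/2·(1 − cos(π·0.6580)) = -13.2867 → s = 61.7133

61.7133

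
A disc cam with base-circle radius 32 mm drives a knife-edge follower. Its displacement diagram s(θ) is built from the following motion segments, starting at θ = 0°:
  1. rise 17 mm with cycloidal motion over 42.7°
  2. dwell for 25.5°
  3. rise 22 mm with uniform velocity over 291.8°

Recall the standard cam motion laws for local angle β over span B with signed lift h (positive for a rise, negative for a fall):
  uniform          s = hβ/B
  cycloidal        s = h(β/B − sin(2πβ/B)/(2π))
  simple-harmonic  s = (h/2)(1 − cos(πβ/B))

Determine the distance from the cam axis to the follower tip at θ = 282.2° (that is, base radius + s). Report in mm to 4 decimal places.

seg 1 [0°–42.7°] cycloidal, h=17: full span → s += 17 → s = 17.0000
seg 2 [42.7°–68.2°] dwell: s stays 17.0000
seg 3 [68.2°–360°] uniform, h=22: θ=282.2° here. β=214, B=291.8. 22·214/291.8 = 16.1343 → s = 33.1343
radial distance = base radius + s = 32 + 33.1343 = 65.1343

65.1343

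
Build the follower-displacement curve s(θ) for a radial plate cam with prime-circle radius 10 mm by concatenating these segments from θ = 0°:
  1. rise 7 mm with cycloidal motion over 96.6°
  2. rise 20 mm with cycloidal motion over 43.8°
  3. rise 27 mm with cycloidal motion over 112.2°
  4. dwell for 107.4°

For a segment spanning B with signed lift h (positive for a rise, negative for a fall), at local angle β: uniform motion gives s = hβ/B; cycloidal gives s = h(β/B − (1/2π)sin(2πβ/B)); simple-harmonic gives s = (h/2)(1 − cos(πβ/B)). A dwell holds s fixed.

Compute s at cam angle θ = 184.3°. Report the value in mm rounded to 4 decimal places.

seg 1 [0°–96.6°] cycloidal, h=7: full span → s += 7 → s = 7.0000
seg 2 [96.6°–140.4°] cycloidal, h=20: full span → s += 20 → s = 27.0000
seg 3 [140.4°–252.6°] cycloidal, h=27: θ=184.3° here. β=43.9, B=112.2. 27·(0.3913 − sin(2π·0.3913)/(2π)) = 7.8515 → s = 34.8515

34.8515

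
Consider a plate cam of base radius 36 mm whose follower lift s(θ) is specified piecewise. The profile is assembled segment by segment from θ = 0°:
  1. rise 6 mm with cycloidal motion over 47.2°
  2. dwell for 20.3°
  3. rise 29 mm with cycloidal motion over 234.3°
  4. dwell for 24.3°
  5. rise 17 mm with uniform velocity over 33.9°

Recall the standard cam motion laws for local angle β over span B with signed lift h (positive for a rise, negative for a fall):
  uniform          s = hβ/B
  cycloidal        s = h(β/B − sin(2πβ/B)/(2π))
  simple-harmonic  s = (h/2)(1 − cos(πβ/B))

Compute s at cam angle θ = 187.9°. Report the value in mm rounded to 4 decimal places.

seg 1 [0°–47.2°] cycloidal, h=6: full span → s += 6 → s = 6.0000
seg 2 [47.2°–67.5°] dwell: s stays 6.0000
seg 3 [67.5°–301.8°] cycloidal, h=29: θ=187.9° here. β=120.4, B=234.3. 29·(0.5139 − sin(2π·0.5139)/(2π)) = 15.3040 → s = 21.3040

21.3040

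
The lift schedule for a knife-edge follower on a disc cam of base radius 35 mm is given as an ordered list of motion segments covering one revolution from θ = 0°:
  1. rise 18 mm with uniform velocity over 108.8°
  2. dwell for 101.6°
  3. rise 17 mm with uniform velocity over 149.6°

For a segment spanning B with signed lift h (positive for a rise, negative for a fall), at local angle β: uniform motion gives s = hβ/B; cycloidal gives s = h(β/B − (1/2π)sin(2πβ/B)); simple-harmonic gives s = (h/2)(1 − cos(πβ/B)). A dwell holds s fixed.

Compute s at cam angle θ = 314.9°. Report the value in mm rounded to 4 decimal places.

seg 1 [0°–108.8°] uniform, h=18: full span → s += 18 → s = 18.0000
seg 2 [108.8°–210.4°] dwell: s stays 18.0000
seg 3 [210.4°–360°] uniform, h=17: θ=314.9° here. β=104.5, B=149.6. 17·104.5/149.6 = 11.8750 → s = 29.8750

29.8750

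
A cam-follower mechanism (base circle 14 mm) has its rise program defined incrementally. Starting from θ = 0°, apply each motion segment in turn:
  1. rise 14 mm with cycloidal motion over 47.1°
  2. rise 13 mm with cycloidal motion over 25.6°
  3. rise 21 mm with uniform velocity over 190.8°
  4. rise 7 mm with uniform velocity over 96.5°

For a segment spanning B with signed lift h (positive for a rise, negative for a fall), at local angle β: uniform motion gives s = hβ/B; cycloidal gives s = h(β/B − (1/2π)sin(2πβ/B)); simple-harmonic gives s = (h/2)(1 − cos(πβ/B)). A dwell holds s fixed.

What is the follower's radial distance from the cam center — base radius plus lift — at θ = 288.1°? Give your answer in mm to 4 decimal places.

seg 1 [0°–47.1°] cycloidal, h=14: full span → s += 14 → s = 14.0000
seg 2 [47.1°–72.7°] cycloidal, h=13: full span → s += 13 → s = 27.0000
seg 3 [72.7°–263.5°] uniform, h=21: full span → s += 21 → s = 48.0000
seg 4 [263.5°–360°] uniform, h=7: θ=288.1° here. β=24.6, B=96.5. 7·24.6/96.5 = 1.7845 → s = 49.7845
radial distance = base radius + s = 14 + 49.7845 = 63.7845

63.7845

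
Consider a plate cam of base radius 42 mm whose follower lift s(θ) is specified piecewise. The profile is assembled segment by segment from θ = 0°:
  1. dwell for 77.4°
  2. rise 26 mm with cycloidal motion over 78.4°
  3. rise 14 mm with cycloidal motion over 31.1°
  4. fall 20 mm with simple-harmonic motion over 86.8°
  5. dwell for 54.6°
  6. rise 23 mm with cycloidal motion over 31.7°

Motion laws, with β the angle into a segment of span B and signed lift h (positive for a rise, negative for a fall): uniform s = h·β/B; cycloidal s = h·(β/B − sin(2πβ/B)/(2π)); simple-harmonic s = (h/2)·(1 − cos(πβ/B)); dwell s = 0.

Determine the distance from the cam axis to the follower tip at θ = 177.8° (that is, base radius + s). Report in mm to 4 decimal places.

seg 1 [0°–77.4°] dwell: s stays 0.0000
seg 2 [77.4°–155.8°] cycloidal, h=26: full span → s += 26 → s = 26.0000
seg 3 [155.8°–186.9°] cycloidal, h=14: θ=177.8° here. β=22, B=31.1. 14·(0.7074 − sin(2π·0.7074)/(2π)) = 12.0523 → s = 38.0523
radial distance = base radius + s = 42 + 38.0523 = 80.0523

80.0523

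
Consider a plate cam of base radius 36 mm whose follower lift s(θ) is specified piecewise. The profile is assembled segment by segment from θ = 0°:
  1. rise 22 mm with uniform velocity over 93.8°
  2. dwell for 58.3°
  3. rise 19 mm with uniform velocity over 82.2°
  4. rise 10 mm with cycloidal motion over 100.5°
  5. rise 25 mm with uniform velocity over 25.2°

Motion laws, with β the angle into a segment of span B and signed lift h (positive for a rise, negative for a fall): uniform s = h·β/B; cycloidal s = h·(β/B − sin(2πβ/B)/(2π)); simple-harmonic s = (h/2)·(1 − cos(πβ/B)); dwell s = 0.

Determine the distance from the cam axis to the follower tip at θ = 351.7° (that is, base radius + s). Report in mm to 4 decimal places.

seg 1 [0°–93.8°] uniform, h=22: full span → s += 22 → s = 22.0000
seg 2 [93.8°–152.1°] dwell: s stays 22.0000
seg 3 [152.1°–234.3°] uniform, h=19: full span → s += 19 → s = 41.0000
seg 4 [234.3°–334.8°] cycloidal, h=10: full span → s += 10 → s = 51.0000
seg 5 [334.8°–360°] uniform, h=25: θ=351.7° here. β=16.9, B=25.2. 25·16.9/25.2 = 16.7659 → s = 67.7659
radial distance = base radius + s = 36 + 67.7659 = 103.7659

103.7659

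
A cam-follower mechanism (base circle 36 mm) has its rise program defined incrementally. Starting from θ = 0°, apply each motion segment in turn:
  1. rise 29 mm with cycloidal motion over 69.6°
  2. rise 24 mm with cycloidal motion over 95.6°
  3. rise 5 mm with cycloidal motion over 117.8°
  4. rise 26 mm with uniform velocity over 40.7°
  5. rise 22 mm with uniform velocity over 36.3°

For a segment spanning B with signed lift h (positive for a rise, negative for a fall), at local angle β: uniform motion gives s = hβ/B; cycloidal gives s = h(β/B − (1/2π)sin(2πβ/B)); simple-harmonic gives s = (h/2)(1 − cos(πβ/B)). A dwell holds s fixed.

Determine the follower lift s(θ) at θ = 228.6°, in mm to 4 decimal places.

seg 1 [0°–69.6°] cycloidal, h=29: full span → s += 29 → s = 29.0000
seg 2 [69.6°–165.2°] cycloidal, h=24: full span → s += 24 → s = 53.0000
seg 3 [165.2°–283°] cycloidal, h=5: θ=228.6° here. β=63.4, B=117.8. 5·(0.5382 − sin(2π·0.5382)/(2π)) = 2.8802 → s = 55.8802

55.8802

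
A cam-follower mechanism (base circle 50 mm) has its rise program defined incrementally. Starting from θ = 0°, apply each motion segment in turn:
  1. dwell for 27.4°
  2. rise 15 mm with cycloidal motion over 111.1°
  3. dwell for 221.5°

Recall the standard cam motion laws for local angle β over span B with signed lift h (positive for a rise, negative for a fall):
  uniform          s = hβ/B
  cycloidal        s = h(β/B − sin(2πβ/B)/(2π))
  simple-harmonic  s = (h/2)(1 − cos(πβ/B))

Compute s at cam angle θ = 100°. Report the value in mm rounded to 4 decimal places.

seg 1 [0°–27.4°] dwell: s stays 0.0000
seg 2 [27.4°–138.5°] cycloidal, h=15: θ=100° here. β=72.6, B=111.1. 15·(0.6535 − sin(2π·0.6535)/(2π)) = 11.7635 → s = 11.7635

11.7635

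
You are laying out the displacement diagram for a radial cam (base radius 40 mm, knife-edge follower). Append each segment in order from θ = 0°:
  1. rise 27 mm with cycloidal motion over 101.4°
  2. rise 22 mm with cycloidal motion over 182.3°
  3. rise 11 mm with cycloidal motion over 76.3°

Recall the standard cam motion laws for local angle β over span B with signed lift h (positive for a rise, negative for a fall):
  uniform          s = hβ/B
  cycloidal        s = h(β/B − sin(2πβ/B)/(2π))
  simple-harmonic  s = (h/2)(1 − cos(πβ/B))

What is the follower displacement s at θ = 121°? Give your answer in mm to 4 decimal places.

seg 1 [0°–101.4°] cycloidal, h=27: full span → s += 27 → s = 27.0000
seg 2 [101.4°–283.7°] cycloidal, h=22: θ=121° here. β=19.6, B=182.3. 22·(0.1075 − sin(2π·0.1075)/(2π)) = 0.1758 → s = 27.1758

27.1758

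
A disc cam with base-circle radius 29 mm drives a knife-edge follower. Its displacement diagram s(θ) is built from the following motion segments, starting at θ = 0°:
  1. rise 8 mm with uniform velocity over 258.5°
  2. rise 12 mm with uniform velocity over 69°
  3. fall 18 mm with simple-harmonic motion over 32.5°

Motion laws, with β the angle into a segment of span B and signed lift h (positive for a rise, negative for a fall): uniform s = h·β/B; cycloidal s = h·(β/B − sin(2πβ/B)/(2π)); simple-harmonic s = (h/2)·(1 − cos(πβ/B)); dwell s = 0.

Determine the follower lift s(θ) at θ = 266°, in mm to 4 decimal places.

seg 1 [0°–258.5°] uniform, h=8: full span → s += 8 → s = 8.0000
seg 2 [258.5°–327.5°] uniform, h=12: θ=266° here. β=7.5, B=69. 12·7.5/69 = 1.3043 → s = 9.3043

9.3043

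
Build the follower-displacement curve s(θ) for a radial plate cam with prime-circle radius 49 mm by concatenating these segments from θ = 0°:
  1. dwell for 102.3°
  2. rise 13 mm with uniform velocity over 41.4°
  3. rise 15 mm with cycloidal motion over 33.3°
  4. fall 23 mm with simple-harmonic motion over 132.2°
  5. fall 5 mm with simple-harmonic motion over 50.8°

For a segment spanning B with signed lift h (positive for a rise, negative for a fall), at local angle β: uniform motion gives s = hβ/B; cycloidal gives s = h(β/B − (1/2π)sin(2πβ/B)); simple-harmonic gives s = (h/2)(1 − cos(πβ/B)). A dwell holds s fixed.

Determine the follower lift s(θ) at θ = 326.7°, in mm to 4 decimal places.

seg 1 [0°–102.3°] dwell: s stays 0.0000
seg 2 [102.3°–143.7°] uniform, h=13: full span → s += 13 → s = 13.0000
seg 3 [143.7°–177°] cycloidal, h=15: full span → s += 15 → s = 28.0000
seg 4 [177°–309.2°] simple-harmonic, h=-23: full span → s += -23 → s = 5.0000
seg 5 [309.2°–360°] simple-harmonic, h=-5: θ=326.7° here. β=17.5, B=50.8. -5/2·(1 − cos(π·0.3445)) = -1.3266 → s = 3.6734

3.6734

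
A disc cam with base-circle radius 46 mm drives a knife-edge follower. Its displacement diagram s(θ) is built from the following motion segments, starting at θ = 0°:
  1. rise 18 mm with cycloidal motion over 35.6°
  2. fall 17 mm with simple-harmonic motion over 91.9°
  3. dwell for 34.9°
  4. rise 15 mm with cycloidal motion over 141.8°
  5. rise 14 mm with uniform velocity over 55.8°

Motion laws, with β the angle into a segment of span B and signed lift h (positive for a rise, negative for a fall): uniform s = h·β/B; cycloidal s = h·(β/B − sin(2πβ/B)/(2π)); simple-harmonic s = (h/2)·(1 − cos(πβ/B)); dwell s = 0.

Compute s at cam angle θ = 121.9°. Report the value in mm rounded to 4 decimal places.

seg 1 [0°–35.6°] cycloidal, h=18: full span → s += 18 → s = 18.0000
seg 2 [35.6°–127.5°] simple-harmonic, h=-17: θ=121.9° here. β=86.3, B=91.9. -17/2·(1 − cos(π·0.9391)) = -16.8447 → s = 1.1553

1.1553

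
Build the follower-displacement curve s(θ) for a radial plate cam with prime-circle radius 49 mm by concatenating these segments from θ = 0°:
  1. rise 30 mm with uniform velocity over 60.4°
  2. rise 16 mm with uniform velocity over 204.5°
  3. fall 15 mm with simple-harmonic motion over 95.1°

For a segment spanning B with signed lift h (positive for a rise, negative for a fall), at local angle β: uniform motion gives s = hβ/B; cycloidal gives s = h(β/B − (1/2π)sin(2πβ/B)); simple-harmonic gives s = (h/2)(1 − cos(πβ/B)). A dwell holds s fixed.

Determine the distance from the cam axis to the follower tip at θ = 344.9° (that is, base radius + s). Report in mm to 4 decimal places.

seg 1 [0°–60.4°] uniform, h=30: full span → s += 30 → s = 30.0000
seg 2 [60.4°–264.9°] uniform, h=16: full span → s += 16 → s = 46.0000
seg 3 [264.9°–360°] simple-harmonic, h=-15: θ=344.9° here. β=80, B=95.1. -15/2·(1 − cos(π·0.8412)) = -14.0861 → s = 31.9139
radial distance = base radius + s = 49 + 31.9139 = 80.9139

80.9139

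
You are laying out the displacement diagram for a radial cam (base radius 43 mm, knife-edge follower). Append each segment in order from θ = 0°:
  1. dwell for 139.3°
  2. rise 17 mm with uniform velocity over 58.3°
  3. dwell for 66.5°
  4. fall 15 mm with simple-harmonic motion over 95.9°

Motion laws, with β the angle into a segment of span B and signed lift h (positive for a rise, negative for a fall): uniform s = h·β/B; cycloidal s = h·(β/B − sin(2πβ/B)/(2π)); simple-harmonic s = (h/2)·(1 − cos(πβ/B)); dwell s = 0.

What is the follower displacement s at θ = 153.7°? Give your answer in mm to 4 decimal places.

seg 1 [0°–139.3°] dwell: s stays 0.0000
seg 2 [139.3°–197.6°] uniform, h=17: θ=153.7° here. β=14.4, B=58.3. 17·14.4/58.3 = 4.1990 → s = 4.1990

4.1990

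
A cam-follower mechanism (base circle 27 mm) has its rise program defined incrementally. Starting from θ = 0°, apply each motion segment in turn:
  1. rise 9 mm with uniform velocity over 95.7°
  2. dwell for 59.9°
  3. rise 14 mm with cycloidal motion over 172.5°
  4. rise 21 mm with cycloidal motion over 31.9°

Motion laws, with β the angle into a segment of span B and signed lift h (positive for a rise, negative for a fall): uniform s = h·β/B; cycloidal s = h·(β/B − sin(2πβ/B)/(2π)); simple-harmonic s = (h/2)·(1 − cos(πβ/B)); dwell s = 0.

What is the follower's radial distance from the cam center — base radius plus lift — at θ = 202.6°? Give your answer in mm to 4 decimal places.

seg 1 [0°–95.7°] uniform, h=9: full span → s += 9 → s = 9.0000
seg 2 [95.7°–155.6°] dwell: s stays 9.0000
seg 3 [155.6°–328.1°] cycloidal, h=14: θ=202.6° here. β=47, B=172.5. 14·(0.2725 − sin(2π·0.2725)/(2π)) = 1.6085 → s = 10.6085
radial distance = base radius + s = 27 + 10.6085 = 37.6085

37.6085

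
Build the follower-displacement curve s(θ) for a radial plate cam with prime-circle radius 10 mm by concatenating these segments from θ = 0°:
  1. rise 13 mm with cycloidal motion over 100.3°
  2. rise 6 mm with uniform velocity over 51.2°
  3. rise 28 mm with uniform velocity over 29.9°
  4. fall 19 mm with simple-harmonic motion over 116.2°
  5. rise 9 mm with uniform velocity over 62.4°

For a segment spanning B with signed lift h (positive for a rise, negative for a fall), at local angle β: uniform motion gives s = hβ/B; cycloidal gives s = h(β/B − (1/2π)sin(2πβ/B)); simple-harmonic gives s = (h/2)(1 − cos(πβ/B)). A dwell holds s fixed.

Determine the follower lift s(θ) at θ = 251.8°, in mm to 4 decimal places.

seg 1 [0°–100.3°] cycloidal, h=13: full span → s += 13 → s = 13.0000
seg 2 [100.3°–151.5°] uniform, h=6: full span → s += 6 → s = 19.0000
seg 3 [151.5°–181.4°] uniform, h=28: full span → s += 28 → s = 47.0000
seg 4 [181.4°–297.6°] simple-harmonic, h=-19: θ=251.8° here. β=70.4, B=116.2. -19/2·(1 − cos(π·0.6059)) = -12.6013 → s = 34.3987

34.3987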